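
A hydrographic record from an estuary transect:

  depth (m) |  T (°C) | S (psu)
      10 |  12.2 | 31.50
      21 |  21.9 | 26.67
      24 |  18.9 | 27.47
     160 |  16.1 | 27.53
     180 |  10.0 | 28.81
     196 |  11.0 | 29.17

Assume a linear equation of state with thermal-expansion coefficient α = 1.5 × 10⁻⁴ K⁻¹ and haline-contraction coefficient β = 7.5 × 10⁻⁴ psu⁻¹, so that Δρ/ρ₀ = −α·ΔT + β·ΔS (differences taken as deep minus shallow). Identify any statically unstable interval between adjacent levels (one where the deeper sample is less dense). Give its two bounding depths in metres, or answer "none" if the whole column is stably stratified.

Evaluate Δρ/ρ₀ = −αΔT + βΔS across each adjacent pair:
  10–21 m: −αΔT+βΔS = −(1.5 × 10⁻⁴)(+9.7)+(7.5 × 10⁻⁴)(-4.83) = -5.1 × 10⁻³ → UNSTABLE
  21–24 m: −αΔT+βΔS = −(1.5 × 10⁻⁴)(-3.0)+(7.5 × 10⁻⁴)(+0.80) = 1.1 × 10⁻³ → stable
  24–160 m: −αΔT+βΔS = −(1.5 × 10⁻⁴)(-2.8)+(7.5 × 10⁻⁴)(+0.06) = 4.6 × 10⁻⁴ → stable
  160–180 m: −αΔT+βΔS = −(1.5 × 10⁻⁴)(-6.1)+(7.5 × 10⁻⁴)(+1.28) = 1.9 × 10⁻³ → stable
  180–196 m: −αΔT+βΔS = −(1.5 × 10⁻⁴)(+1.0)+(7.5 × 10⁻⁴)(+0.36) = 1.2 × 10⁻⁴ → stable
The 10–21 m interval has Δρ < 0: lighter water underlies denser water.

10–21 m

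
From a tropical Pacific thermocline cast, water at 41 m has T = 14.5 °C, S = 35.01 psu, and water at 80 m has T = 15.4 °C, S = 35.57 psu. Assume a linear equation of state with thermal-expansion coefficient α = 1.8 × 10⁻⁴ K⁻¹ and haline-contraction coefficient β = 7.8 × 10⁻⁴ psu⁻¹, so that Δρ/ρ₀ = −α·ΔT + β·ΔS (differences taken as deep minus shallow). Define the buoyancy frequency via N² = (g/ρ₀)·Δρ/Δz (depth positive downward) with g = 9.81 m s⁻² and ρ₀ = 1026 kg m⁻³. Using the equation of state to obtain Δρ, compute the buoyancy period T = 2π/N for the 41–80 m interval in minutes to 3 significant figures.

ΔT = +0.9 K, ΔS = +0.56 psu (deep − shallow).
Δρ/ρ₀ = −αΔT + βΔS = -1.62 × 10⁻⁴ + 4.368 × 10⁻⁴ = 2.748 × 10⁻⁴, so Δρ ≈ 0.2819 kg m⁻³.
N² = (g/ρ₀)·Δρ/Δz = g·(Δρ/ρ₀)/Δz = 9.81 × 2.748 × 10⁻⁴ / 39 = 6.9123 × 10⁻⁵ s⁻².
N = √(6.9123 × 10⁻⁵) = 8.3140 × 10⁻³ rad s⁻¹ → T = 2π/N = 755.74 s = 12.596 min ≈ 12.6 min.

12.6 min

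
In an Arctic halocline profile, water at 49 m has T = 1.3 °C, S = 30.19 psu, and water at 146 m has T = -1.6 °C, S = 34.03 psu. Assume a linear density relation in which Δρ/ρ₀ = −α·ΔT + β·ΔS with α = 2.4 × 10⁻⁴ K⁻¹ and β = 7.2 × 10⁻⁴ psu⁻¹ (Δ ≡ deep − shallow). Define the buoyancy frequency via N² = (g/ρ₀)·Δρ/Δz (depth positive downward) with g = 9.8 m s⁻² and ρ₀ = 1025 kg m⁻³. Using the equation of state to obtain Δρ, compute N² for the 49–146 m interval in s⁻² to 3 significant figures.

3.50 × 10⁻⁴ s⁻²

ΔT = -2.9 K, ΔS = +3.84 psu (deep − shallow).
Δρ/ρ₀ = −αΔT + βΔS = 6.96 × 10⁻⁴ + 2.7648 × 10⁻³ = 3.4608 × 10⁻³, so Δρ ≈ 3.547 kg m⁻³.
N² = (g/ρ₀)·Δρ/Δz = g·(Δρ/ρ₀)/Δz = 9.8 × 3.4608 × 10⁻³ / 97 = 3.4965 × 10⁻⁴ s⁻² ≈ 3.50 × 10⁻⁴ s⁻².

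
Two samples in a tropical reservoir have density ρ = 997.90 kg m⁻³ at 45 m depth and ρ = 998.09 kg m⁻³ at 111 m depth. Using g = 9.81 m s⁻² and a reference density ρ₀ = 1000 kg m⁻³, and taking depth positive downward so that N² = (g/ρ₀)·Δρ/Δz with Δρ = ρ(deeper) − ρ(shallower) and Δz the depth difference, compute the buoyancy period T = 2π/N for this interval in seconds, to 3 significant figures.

1.18 × 10³ s

Δρ = 998.09 − 997.90 = 0.19 kg m⁻³ over Δz = 111 − 45 = 66 m.
N² = (9.81/1000) × (0.19/66) = 2.8241 × 10⁻⁵ s⁻².
N = √(2.8241 × 10⁻⁵) = 5.3142 × 10⁻³ rad s⁻¹, so T = 2π/N = 1.1823 × 10³ s ≈ 1.18 × 10³ s.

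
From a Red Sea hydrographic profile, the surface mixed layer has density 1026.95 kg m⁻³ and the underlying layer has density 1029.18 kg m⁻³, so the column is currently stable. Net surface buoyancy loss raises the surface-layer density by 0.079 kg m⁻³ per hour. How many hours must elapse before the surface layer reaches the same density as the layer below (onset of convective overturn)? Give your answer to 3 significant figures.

28.2 hours

Density deficit of the surface layer: 1029.18 − 1026.95 = 2.23 kg m⁻³.
Required change = 2.23 / 0.079 = 28.2 hours.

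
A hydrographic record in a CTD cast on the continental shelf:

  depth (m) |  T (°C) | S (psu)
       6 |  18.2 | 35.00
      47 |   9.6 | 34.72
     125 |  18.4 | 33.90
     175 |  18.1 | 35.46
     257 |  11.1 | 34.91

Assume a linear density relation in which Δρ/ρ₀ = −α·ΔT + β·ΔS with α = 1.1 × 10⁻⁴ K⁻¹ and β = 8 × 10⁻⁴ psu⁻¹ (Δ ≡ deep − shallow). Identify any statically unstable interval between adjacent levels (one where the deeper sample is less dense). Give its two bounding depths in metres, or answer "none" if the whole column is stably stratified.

Evaluate Δρ/ρ₀ = −αΔT + βΔS across each adjacent pair:
  6–47 m: −αΔT+βΔS = −(1.1 × 10⁻⁴)(-8.6)+(8 × 10⁻⁴)(-0.28) = 7.2 × 10⁻⁴ → stable
  47–125 m: −αΔT+βΔS = −(1.1 × 10⁻⁴)(+8.8)+(8 × 10⁻⁴)(-0.82) = -1.6 × 10⁻³ → UNSTABLE
  125–175 m: −αΔT+βΔS = −(1.1 × 10⁻⁴)(-0.3)+(8 × 10⁻⁴)(+1.56) = 1.3 × 10⁻³ → stable
  175–257 m: −αΔT+βΔS = −(1.1 × 10⁻⁴)(-7.0)+(8 × 10⁻⁴)(-0.55) = 3.3 × 10⁻⁴ → stable
The 47–125 m interval has Δρ < 0: lighter water underlies denser water.

47–125 m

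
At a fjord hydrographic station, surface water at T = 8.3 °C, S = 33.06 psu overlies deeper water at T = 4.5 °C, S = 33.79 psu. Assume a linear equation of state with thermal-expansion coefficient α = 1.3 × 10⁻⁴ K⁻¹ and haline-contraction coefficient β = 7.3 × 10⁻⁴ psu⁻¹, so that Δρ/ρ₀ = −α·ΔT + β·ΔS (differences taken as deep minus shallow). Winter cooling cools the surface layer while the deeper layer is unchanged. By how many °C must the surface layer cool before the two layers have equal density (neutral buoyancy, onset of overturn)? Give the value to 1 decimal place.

7.9 °C

Neutral buoyancy requires Δρ = 0, i.e. −α(T_deep − T_surf′) + β(S_deep − S_surf) = 0.
T_surf′ = T_deep − (β/α)·ΔS = 4.5 − (7.3 × 10⁻⁴/1.3 × 10⁻⁴)·(+0.73) = 0.401 °C.
Cooling required: 8.3 − (0.401) = 7.899 °C.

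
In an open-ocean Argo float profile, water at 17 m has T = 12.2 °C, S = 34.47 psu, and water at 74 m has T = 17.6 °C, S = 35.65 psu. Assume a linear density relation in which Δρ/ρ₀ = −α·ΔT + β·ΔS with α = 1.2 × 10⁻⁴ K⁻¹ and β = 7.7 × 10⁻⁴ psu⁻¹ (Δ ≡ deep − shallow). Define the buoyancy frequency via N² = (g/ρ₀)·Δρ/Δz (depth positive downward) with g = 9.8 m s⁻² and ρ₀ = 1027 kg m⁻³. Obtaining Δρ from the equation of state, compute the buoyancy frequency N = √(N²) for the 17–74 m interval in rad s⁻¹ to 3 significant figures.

6.69 × 10⁻³ rad s⁻¹

ΔT = +5.4 K, ΔS = +1.18 psu (deep − shallow).
Δρ/ρ₀ = −αΔT + βΔS = -6.48 × 10⁻⁴ + 9.086 × 10⁻⁴ = 2.606 × 10⁻⁴, so Δρ ≈ 0.2676 kg m⁻³.
N² = (g/ρ₀)·Δρ/Δz = g·(Δρ/ρ₀)/Δz = 9.8 × 2.606 × 10⁻⁴ / 57 = 4.4805 × 10⁻⁵ s⁻².
N = √(4.4805 × 10⁻⁵) = 6.6937 × 10⁻³ rad s⁻¹ ≈ 6.69 × 10⁻³ rad s⁻¹.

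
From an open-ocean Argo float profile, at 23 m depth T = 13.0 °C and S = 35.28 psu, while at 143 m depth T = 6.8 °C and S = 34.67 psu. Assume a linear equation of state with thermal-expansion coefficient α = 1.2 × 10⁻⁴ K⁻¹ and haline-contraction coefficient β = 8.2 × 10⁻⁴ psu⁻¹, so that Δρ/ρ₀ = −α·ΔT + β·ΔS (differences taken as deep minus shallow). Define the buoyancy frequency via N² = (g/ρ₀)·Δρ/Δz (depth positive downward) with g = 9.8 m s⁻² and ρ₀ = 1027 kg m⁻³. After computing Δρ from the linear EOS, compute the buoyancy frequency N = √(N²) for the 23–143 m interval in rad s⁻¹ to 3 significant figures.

ΔT = -6.2 K, ΔS = -0.61 psu (deep − shallow).
Δρ/ρ₀ = −αΔT + βΔS = 7.44 × 10⁻⁴ − 5.002 × 10⁻⁴ = 2.438 × 10⁻⁴, so Δρ ≈ 0.2504 kg m⁻³.
N² = (g/ρ₀)·Δρ/Δz = g·(Δρ/ρ₀)/Δz = 9.8 × 2.438 × 10⁻⁴ / 120 = 1.9910 × 10⁻⁵ s⁻².
N = √(1.9910 × 10⁻⁵) = 4.4621 × 10⁻³ rad s⁻¹ ≈ 4.46 × 10⁻³ rad s⁻¹.

4.46 × 10⁻³ rad s⁻¹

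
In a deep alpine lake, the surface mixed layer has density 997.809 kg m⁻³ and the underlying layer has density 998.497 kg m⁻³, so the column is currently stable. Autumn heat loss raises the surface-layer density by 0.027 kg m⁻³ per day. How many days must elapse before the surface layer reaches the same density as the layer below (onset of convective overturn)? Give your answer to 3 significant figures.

Density deficit of the surface layer: 998.497 − 997.809 = 0.688 kg m⁻³.
Required change = 0.688 / 0.027 = 25.5 days.

25.5 days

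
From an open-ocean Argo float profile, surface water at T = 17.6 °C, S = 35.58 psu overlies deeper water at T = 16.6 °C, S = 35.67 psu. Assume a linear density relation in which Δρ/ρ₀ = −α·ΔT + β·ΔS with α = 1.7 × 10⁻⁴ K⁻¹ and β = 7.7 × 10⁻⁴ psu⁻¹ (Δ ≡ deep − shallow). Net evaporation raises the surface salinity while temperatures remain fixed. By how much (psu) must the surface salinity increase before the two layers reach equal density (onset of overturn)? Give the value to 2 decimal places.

0.31 psu

Neutral buoyancy requires −α(T_deep − T_surf) + β(S_deep − S_surf′) = 0.
S_surf′ = S_deep − (α/β)·ΔT = 35.67 − (1.7 × 10⁻⁴/7.7 × 10⁻⁴)·(-1.0) = 35.8908 psu.
Increase required: 35.8908 − 35.58 = 0.3108 psu.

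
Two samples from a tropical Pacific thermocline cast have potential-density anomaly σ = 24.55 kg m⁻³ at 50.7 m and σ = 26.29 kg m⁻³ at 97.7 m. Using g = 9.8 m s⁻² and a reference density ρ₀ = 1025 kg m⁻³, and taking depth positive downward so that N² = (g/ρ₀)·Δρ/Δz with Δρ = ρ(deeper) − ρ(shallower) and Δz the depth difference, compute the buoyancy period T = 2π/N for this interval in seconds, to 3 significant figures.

Δρ = 1026.29 − 1024.55 = 1.74 kg m⁻³ over Δz = 97.7 − 50.7 = 47 m.
N² = (9.8/1025) × (1.74/47) = 3.5396 × 10⁻⁴ s⁻².
N = √(3.5396 × 10⁻⁴) = 0.018814 rad s⁻¹, so T = 2π/N = 333.96 s ≈ 334 s.
Since Δρ > 0 the layer is stably stratified.

334 s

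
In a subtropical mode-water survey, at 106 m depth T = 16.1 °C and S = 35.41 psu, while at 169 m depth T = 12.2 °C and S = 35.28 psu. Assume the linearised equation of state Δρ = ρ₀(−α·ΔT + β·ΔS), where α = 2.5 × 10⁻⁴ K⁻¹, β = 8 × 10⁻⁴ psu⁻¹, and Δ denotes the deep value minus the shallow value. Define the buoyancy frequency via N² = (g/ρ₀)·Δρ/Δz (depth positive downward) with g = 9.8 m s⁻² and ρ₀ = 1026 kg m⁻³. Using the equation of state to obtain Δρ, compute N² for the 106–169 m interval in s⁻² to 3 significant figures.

1.35 × 10⁻⁴ s⁻²

ΔT = -3.9 K, ΔS = -0.13 psu (deep − shallow).
Δρ/ρ₀ = −αΔT + βΔS = 9.75 × 10⁻⁴ − 1.04 × 10⁻⁴ = 8.71 × 10⁻⁴, so Δρ ≈ 0.8936 kg m⁻³.
N² = (g/ρ₀)·Δρ/Δz = g·(Δρ/ρ₀)/Δz = 9.8 × 8.71 × 10⁻⁴ / 63 = 1.3549 × 10⁻⁴ s⁻² ≈ 1.35 × 10⁻⁴ s⁻².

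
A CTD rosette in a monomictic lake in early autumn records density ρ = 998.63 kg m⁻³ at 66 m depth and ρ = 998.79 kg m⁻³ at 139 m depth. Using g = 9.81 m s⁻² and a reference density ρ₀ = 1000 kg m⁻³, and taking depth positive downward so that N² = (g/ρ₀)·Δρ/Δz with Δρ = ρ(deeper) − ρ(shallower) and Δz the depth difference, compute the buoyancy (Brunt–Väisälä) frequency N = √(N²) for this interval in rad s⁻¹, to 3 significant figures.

4.64 × 10⁻³ rad s⁻¹

Δρ = 998.79 − 998.63 = 0.16 kg m⁻³ over Δz = 139 − 66 = 73 m.
N² = (9.81/1000) × (0.16/73) = 2.1501 × 10⁻⁵ s⁻².
N = √(2.1501 × 10⁻⁵) = 4.6369 × 10⁻³ rad s⁻¹ ≈ 4.64 × 10⁻³ rad s⁻¹.
N² > 0, so the interval is statically stable.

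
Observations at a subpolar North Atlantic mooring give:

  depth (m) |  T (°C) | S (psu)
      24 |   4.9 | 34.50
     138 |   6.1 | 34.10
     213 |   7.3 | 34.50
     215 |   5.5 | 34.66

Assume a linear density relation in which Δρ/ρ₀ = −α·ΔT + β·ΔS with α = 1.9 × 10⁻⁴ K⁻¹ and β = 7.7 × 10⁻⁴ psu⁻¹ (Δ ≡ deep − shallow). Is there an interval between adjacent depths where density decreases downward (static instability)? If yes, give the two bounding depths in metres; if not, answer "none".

24–138 m

Evaluate Δρ/ρ₀ = −αΔT + βΔS across each adjacent pair:
  24–138 m: −αΔT+βΔS = −(1.9 × 10⁻⁴)(+1.2)+(7.7 × 10⁻⁴)(-0.40) = -5.4 × 10⁻⁴ → UNSTABLE
  138–213 m: −αΔT+βΔS = −(1.9 × 10⁻⁴)(+1.2)+(7.7 × 10⁻⁴)(+0.40) = 8.0 × 10⁻⁵ → stable
  213–215 m: −αΔT+βΔS = −(1.9 × 10⁻⁴)(-1.8)+(7.7 × 10⁻⁴)(+0.16) = 4.7 × 10⁻⁴ → stable
The 24–138 m interval has Δρ < 0: lighter water underlies denser water.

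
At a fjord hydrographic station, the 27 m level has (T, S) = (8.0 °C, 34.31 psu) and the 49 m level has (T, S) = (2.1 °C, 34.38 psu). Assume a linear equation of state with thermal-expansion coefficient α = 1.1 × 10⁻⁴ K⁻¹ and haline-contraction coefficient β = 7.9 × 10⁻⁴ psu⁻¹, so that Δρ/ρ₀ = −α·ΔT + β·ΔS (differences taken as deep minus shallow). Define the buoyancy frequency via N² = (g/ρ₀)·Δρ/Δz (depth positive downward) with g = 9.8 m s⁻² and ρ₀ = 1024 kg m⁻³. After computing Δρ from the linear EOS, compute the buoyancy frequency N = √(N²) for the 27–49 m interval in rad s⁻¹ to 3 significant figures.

0.0177 rad s⁻¹

ΔT = -5.9 K, ΔS = +0.07 psu (deep − shallow).
Δρ/ρ₀ = −αΔT + βΔS = 6.49 × 10⁻⁴ + 5.53 × 10⁻⁵ = 7.043 × 10⁻⁴, so Δρ ≈ 0.7212 kg m⁻³.
N² = (g/ρ₀)·Δρ/Δz = g·(Δρ/ρ₀)/Δz = 9.8 × 7.043 × 10⁻⁴ / 22 = 3.1373 × 10⁻⁴ s⁻².
N = √(3.1373 × 10⁻⁴) = 0.017712 rad s⁻¹ ≈ 0.0177 rad s⁻¹.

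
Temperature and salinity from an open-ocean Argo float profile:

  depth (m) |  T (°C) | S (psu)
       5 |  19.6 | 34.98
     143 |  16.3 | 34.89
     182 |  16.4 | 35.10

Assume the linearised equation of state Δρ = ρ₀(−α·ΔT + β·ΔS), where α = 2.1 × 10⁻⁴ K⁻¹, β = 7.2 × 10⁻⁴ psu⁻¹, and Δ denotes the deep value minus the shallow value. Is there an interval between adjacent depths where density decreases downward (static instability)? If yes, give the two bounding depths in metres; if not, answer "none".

none

Evaluate Δρ/ρ₀ = −αΔT + βΔS across each adjacent pair:
  5–143 m: −αΔT+βΔS = −(2.1 × 10⁻⁴)(-3.3)+(7.2 × 10⁻⁴)(-0.09) = 6.3 × 10⁻⁴ → stable
  143–182 m: −αΔT+βΔS = −(2.1 × 10⁻⁴)(+0.1)+(7.2 × 10⁻⁴)(+0.21) = 1.3 × 10⁻⁴ → stable
Every interval has Δρ > 0: the column is stably stratified throughout.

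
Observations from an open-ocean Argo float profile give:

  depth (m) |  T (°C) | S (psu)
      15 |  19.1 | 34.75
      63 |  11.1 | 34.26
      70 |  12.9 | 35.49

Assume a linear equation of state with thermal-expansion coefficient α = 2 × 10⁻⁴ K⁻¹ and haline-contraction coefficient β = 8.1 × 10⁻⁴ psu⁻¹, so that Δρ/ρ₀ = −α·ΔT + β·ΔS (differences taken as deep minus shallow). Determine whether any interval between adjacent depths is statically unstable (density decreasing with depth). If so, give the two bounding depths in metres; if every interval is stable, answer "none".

Evaluate Δρ/ρ₀ = −αΔT + βΔS across each adjacent pair:
  15–63 m: −αΔT+βΔS = −(2 × 10⁻⁴)(-8.0)+(8.1 × 10⁻⁴)(-0.49) = 1.2 × 10⁻³ → stable
  63–70 m: −αΔT+βΔS = −(2 × 10⁻⁴)(+1.8)+(8.1 × 10⁻⁴)(+1.23) = 6.4 × 10⁻⁴ → stable
Every interval has Δρ > 0: the column is stably stratified throughout.

none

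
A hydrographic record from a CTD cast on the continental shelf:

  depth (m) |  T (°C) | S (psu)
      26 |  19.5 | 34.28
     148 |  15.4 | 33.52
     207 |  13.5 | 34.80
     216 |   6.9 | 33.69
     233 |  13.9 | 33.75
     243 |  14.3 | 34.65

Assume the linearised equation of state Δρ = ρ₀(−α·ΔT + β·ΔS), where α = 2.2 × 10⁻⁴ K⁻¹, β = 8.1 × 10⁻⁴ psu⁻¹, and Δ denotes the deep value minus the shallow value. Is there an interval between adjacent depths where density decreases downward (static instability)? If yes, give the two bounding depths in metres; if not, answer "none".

Evaluate Δρ/ρ₀ = −αΔT + βΔS across each adjacent pair:
  26–148 m: −αΔT+βΔS = −(2.2 × 10⁻⁴)(-4.1)+(8.1 × 10⁻⁴)(-0.76) = 2.9 × 10⁻⁴ → stable
  148–207 m: −αΔT+βΔS = −(2.2 × 10⁻⁴)(-1.9)+(8.1 × 10⁻⁴)(+1.28) = 1.5 × 10⁻³ → stable
  207–216 m: −αΔT+βΔS = −(2.2 × 10⁻⁴)(-6.6)+(8.1 × 10⁻⁴)(-1.11) = 5.5 × 10⁻⁴ → stable
  216–233 m: −αΔT+βΔS = −(2.2 × 10⁻⁴)(+7.0)+(8.1 × 10⁻⁴)(+0.06) = -1.5 × 10⁻³ → UNSTABLE
  233–243 m: −αΔT+βΔS = −(2.2 × 10⁻⁴)(+0.4)+(8.1 × 10⁻⁴)(+0.90) = 6.4 × 10⁻⁴ → stable
The 216–233 m interval has Δρ < 0: lighter water underlies denser water.

216–233 m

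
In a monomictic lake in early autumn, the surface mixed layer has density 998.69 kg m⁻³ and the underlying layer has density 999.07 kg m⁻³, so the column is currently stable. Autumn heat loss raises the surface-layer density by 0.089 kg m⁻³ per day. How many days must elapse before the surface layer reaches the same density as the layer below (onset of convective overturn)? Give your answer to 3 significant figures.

Density deficit of the surface layer: 999.07 − 998.69 = 0.38 kg m⁻³.
Required change = 0.38 / 0.089 = 4.27 days.

4.27 days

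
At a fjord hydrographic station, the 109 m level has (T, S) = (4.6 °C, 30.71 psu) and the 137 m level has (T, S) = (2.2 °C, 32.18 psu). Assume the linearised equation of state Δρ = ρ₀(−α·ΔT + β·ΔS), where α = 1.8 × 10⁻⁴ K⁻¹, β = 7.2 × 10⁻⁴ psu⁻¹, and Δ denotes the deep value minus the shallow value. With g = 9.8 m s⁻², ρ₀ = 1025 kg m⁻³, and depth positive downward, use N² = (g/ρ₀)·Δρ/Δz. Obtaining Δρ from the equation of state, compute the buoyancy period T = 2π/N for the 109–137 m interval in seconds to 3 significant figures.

ΔT = -2.4 K, ΔS = +1.47 psu (deep − shallow).
Δρ/ρ₀ = −αΔT + βΔS = 4.32 × 10⁻⁴ + 1.0584 × 10⁻³ = 1.4904 × 10⁻³, so Δρ ≈ 1.528 kg m⁻³.
N² = (g/ρ₀)·Δρ/Δz = g·(Δρ/ρ₀)/Δz = 9.8 × 1.4904 × 10⁻³ / 28 = 5.2164 × 10⁻⁴ s⁻².
N = √(5.2164 × 10⁻⁴) = 0.022839 rad s⁻¹ → T = 2π/N = 275.11 s ≈ 275 s.

275 s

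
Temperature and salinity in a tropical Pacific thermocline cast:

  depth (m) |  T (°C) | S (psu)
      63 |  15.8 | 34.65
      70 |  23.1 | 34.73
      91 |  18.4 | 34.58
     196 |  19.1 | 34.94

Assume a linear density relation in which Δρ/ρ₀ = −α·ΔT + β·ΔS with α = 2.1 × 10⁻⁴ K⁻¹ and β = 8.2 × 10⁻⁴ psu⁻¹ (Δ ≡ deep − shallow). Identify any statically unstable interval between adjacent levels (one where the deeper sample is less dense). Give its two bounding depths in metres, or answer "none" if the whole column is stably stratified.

Evaluate Δρ/ρ₀ = −αΔT + βΔS across each adjacent pair:
  63–70 m: −αΔT+βΔS = −(2.1 × 10⁻⁴)(+7.3)+(8.2 × 10⁻⁴)(+0.08) = -1.5 × 10⁻³ → UNSTABLE
  70–91 m: −αΔT+βΔS = −(2.1 × 10⁻⁴)(-4.7)+(8.2 × 10⁻⁴)(-0.15) = 8.6 × 10⁻⁴ → stable
  91–196 m: −αΔT+βΔS = −(2.1 × 10⁻⁴)(+0.7)+(8.2 × 10⁻⁴)(+0.36) = 1.5 × 10⁻⁴ → stable
The 63–70 m interval has Δρ < 0: lighter water underlies denser water.

63–70 m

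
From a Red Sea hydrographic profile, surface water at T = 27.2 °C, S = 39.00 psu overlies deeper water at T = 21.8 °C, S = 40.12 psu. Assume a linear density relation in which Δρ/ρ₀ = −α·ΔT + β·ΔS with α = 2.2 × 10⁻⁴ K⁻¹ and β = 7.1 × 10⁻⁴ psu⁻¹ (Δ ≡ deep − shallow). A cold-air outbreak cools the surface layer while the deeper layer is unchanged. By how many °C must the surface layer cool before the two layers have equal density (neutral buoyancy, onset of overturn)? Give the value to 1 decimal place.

Neutral buoyancy requires Δρ = 0, i.e. −α(T_deep − T_surf′) + β(S_deep − S_surf) = 0.
T_surf′ = T_deep − (β/α)·ΔS = 21.8 − (7.1 × 10⁻⁴/2.2 × 10⁻⁴)·(+1.12) = 18.185 °C.
Cooling required: 27.2 − (18.185) = 9.015 °C.

9.0 °C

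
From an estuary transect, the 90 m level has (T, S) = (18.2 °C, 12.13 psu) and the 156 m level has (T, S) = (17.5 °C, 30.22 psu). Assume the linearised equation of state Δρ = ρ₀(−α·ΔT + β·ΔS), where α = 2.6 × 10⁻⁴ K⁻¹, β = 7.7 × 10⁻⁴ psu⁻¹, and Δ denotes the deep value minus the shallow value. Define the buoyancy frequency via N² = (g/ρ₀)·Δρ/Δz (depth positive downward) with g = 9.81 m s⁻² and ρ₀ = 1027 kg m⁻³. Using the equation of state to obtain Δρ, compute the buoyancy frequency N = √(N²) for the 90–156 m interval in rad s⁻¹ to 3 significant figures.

0.0458 rad s⁻¹

ΔT = -0.7 K, ΔS = +18.09 psu (deep − shallow).
Δρ/ρ₀ = −αΔT + βΔS = 1.82 × 10⁻⁴ + 0.0139293 = 0.0141113, so Δρ ≈ 14.49 kg m⁻³.
N² = (g/ρ₀)·Δρ/Δz = g·(Δρ/ρ₀)/Δz = 9.81 × 0.0141113 / 66 = 2.0975 × 10⁻³ s⁻².
N = √(2.0975 × 10⁻³) = 0.045798 rad s⁻¹ ≈ 0.0458 rad s⁻¹.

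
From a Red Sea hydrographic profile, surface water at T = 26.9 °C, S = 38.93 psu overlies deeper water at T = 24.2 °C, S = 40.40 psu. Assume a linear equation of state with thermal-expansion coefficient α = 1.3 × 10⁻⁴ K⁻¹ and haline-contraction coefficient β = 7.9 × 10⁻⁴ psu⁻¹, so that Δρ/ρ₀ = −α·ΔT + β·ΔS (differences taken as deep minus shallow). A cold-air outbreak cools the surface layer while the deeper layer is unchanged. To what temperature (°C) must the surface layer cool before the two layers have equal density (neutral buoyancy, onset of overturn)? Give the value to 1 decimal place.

Neutral buoyancy requires Δρ = 0, i.e. −α(T_deep − T_surf′) + β(S_deep − S_surf) = 0.
T_surf′ = T_deep − (β/α)·ΔS = 24.2 − (7.9 × 10⁻⁴/1.3 × 10⁻⁴)·(+1.47) = 15.267 °C.
Cooling required: 26.9 − (15.267) = 11.633 °C.

15.3 °C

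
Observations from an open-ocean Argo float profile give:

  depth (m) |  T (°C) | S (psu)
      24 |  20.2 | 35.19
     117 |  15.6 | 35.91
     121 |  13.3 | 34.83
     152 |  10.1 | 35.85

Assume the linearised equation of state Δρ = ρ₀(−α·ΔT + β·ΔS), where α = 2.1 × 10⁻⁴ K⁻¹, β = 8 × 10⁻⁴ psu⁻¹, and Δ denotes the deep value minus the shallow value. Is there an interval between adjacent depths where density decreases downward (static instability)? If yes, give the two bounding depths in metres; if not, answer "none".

117–121 m

Evaluate Δρ/ρ₀ = −αΔT + βΔS across each adjacent pair:
  24–117 m: −αΔT+βΔS = −(2.1 × 10⁻⁴)(-4.6)+(8 × 10⁻⁴)(+0.72) = 1.5 × 10⁻³ → stable
  117–121 m: −αΔT+βΔS = −(2.1 × 10⁻⁴)(-2.3)+(8 × 10⁻⁴)(-1.08) = -3.8 × 10⁻⁴ → UNSTABLE
  121–152 m: −αΔT+βΔS = −(2.1 × 10⁻⁴)(-3.2)+(8 × 10⁻⁴)(+1.02) = 1.5 × 10⁻³ → stable
The 117–121 m interval has Δρ < 0: lighter water underlies denser water.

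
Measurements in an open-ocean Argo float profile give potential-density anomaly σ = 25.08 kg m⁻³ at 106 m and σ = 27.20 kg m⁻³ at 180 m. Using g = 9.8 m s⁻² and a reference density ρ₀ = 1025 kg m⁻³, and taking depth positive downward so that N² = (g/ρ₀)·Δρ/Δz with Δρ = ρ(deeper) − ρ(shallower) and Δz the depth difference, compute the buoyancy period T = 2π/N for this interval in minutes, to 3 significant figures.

6.33 min

Δρ = 1027.20 − 1025.08 = 2.12 kg m⁻³ over Δz = 180 − 106 = 74 m.
N² = (9.8/1025) × (2.12/74) = 2.7391 × 10⁻⁴ s⁻².
N = √(2.7391 × 10⁻⁴) = 0.016550 rad s⁻¹, so T = 2π/N = 379.65 s = 6.3275 min ≈ 6.33 min.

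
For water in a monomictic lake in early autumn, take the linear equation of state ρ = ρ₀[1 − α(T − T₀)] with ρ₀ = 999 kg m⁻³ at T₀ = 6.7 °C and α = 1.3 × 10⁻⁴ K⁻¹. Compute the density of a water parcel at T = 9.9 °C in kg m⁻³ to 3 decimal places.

998.584 kg m⁻³

T − T₀ = +3.2 K.
Bracket = 1 − α·(+3.2) = 1 + (-4.16 × 10⁻⁴) = 0.9995840.
ρ = 999 × 0.9995840 = 998.584 kg m⁻³.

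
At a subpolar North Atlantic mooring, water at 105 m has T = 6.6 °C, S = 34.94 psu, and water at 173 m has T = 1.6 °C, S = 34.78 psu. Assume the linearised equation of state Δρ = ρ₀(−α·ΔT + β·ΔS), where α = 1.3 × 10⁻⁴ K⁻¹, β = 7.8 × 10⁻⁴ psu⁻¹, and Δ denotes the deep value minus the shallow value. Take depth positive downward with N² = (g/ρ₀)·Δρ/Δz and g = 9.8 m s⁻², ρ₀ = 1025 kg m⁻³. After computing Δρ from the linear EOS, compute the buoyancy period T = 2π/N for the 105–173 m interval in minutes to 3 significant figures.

ΔT = -5.0 K, ΔS = -0.16 psu (deep − shallow).
Δρ/ρ₀ = −αΔT + βΔS = 6.50 × 10⁻⁴ − 1.248 × 10⁻⁴ = 5.252 × 10⁻⁴, so Δρ ≈ 0.5383 kg m⁻³.
N² = (g/ρ₀)·Δρ/Δz = g·(Δρ/ρ₀)/Δz = 9.8 × 5.252 × 10⁻⁴ / 68 = 7.5691 × 10⁻⁵ s⁻².
N = √(7.5691 × 10⁻⁵) = 8.7001 × 10⁻³ rad s⁻¹ → T = 2π/N = 722.20 s = 12.037 min ≈ 12.0 min.

12.0 min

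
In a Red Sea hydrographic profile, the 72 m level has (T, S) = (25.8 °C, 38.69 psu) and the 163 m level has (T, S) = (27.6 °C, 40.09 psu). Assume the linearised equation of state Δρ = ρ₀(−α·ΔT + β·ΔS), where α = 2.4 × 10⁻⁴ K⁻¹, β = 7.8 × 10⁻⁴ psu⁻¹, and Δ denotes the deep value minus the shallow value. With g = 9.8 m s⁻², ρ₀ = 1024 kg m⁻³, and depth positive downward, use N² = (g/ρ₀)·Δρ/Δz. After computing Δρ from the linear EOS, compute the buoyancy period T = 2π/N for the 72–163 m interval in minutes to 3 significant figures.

12.4 min

ΔT = +1.8 K, ΔS = +1.40 psu (deep − shallow).
Δρ/ρ₀ = −αΔT + βΔS = -4.32 × 10⁻⁴ + 1.092 × 10⁻³ = 6.60 × 10⁻⁴, so Δρ ≈ 0.6758 kg m⁻³.
N² = (g/ρ₀)·Δρ/Δz = g·(Δρ/ρ₀)/Δz = 9.8 × 6.60 × 10⁻⁴ / 91 = 7.1077 × 10⁻⁵ s⁻².
N = √(7.1077 × 10⁻⁵) = 8.4307 × 10⁻³ rad s⁻¹ → T = 2π/N = 745.27 s = 12.421 min ≈ 12.4 min.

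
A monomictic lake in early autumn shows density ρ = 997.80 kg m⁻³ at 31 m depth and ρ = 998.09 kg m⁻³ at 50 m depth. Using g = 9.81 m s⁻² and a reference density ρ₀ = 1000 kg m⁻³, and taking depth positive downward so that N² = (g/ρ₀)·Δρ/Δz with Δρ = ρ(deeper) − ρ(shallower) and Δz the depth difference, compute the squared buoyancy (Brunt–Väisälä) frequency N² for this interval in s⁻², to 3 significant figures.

1.50 × 10⁻⁴ s⁻²

Δρ = 998.09 − 997.80 = 0.29 kg m⁻³ over Δz = 50 − 31 = 19 m.
N² = (9.81/1000) × (0.29/19) = 1.4973 × 10⁻⁴ s⁻² ≈ 1.50 × 10⁻⁴ s⁻².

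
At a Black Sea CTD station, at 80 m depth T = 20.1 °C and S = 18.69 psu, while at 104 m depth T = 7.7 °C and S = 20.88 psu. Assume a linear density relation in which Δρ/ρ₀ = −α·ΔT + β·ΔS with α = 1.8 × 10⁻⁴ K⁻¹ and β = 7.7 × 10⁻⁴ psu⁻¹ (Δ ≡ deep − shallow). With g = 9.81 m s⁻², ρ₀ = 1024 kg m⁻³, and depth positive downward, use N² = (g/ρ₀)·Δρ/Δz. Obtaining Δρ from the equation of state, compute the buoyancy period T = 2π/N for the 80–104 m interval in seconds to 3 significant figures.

ΔT = -12.4 K, ΔS = +2.19 psu (deep − shallow).
Δρ/ρ₀ = −αΔT + βΔS = 2.232 × 10⁻³ + 1.6863 × 10⁻³ = 3.9183 × 10⁻³, so Δρ ≈ 4.012 kg m⁻³.
N² = (g/ρ₀)·Δρ/Δz = g·(Δρ/ρ₀)/Δz = 9.81 × 3.9183 × 10⁻³ / 24 = 1.6016 × 10⁻³ s⁻².
N = √(1.6016 × 10⁻³) = 0.040020 rad s⁻¹ → T = 2π/N = 157.00 s ≈ 157 s.

157 s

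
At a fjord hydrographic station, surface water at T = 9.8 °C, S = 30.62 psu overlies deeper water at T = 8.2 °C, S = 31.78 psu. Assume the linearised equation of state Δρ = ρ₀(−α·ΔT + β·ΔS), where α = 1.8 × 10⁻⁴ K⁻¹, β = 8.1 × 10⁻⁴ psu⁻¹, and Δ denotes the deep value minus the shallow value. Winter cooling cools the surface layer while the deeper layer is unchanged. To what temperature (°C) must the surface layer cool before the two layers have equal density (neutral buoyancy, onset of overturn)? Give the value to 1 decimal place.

Neutral buoyancy requires Δρ = 0, i.e. −α(T_deep − T_surf′) + β(S_deep − S_surf) = 0.
T_surf′ = T_deep − (β/α)·ΔS = 8.2 − (8.1 × 10⁻⁴/1.8 × 10⁻⁴)·(+1.16) = 2.980 °C.
Cooling required: 9.8 − (2.980) = 6.820 °C.

3.0 °C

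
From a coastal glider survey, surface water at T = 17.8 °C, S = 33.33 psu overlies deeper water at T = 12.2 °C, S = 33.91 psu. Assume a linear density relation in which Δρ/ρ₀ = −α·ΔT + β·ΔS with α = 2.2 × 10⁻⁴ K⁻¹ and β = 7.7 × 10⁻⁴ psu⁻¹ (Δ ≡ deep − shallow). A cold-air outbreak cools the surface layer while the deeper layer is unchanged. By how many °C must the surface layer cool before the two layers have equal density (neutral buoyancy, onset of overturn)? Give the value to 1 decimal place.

7.6 °C

Neutral buoyancy requires Δρ = 0, i.e. −α(T_deep − T_surf′) + β(S_deep − S_surf) = 0.
T_surf′ = T_deep − (β/α)·ΔS = 12.2 − (7.7 × 10⁻⁴/2.2 × 10⁻⁴)·(+0.58) = 10.170 °C.
Cooling required: 17.8 − (10.170) = 7.630 °C.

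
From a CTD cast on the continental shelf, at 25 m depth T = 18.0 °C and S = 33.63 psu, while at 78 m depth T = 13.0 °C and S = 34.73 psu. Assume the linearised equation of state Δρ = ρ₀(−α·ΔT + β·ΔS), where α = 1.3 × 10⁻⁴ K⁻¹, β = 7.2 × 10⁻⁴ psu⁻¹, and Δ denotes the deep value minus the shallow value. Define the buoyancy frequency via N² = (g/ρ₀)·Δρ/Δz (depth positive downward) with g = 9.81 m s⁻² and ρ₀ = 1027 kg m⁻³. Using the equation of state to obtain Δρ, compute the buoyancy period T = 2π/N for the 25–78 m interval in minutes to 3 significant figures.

ΔT = -5.0 K, ΔS = +1.10 psu (deep − shallow).
Δρ/ρ₀ = −αΔT + βΔS = 6.50 × 10⁻⁴ + 7.92 × 10⁻⁴ = 1.442 × 10⁻³, so Δρ ≈ 1.481 kg m⁻³.
N² = (g/ρ₀)·Δρ/Δz = g·(Δρ/ρ₀)/Δz = 9.81 × 1.442 × 10⁻³ / 53 = 2.6691 × 10⁻⁴ s⁻².
N = √(2.6691 × 10⁻⁴) = 0.016337 rad s⁻¹ → T = 2π/N = 384.60 s = 6.4100 min ≈ 6.41 min.

6.41 min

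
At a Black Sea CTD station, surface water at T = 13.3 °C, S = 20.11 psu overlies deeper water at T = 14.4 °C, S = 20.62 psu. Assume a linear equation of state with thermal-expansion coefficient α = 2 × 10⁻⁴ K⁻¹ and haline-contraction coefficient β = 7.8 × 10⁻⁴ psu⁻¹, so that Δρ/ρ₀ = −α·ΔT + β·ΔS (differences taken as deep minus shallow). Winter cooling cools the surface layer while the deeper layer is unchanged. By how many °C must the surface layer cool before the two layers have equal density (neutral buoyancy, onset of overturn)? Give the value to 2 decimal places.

0.89 °C

Neutral buoyancy requires Δρ = 0, i.e. −α(T_deep − T_surf′) + β(S_deep − S_surf) = 0.
T_surf′ = T_deep − (β/α)·ΔS = 14.4 − (7.8 × 10⁻⁴/2 × 10⁻⁴)·(+0.51) = 12.4110 °C.
Cooling required: 13.3 − (12.4110) = 0.8890 °C.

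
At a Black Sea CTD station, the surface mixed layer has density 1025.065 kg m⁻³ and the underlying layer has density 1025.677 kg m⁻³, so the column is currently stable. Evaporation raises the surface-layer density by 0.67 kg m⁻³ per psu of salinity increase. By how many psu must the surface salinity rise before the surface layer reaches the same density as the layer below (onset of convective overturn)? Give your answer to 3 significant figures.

Density deficit of the surface layer: 1025.677 − 1025.065 = 0.612 kg m⁻³.
Required change = 0.612 / 0.67 = 0.913 psu.

0.913 psu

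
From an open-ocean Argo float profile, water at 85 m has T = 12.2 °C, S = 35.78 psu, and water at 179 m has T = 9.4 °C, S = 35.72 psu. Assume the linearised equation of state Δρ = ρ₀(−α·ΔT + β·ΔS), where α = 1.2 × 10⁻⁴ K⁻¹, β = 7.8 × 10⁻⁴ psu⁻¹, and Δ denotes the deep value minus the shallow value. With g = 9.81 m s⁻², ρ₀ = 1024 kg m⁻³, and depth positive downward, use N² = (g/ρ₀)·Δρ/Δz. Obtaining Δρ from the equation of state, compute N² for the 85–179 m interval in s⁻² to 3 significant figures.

3.02 × 10⁻⁵ s⁻²

ΔT = -2.8 K, ΔS = -0.06 psu (deep − shallow).
Δρ/ρ₀ = −αΔT + βΔS = 3.36 × 10⁻⁴ − 4.68 × 10⁻⁵ = 2.892 × 10⁻⁴, so Δρ ≈ 0.2961 kg m⁻³.
N² = (g/ρ₀)·Δρ/Δz = g·(Δρ/ρ₀)/Δz = 9.81 × 2.892 × 10⁻⁴ / 94 = 3.0181 × 10⁻⁵ s⁻² ≈ 3.02 × 10⁻⁵ s⁻².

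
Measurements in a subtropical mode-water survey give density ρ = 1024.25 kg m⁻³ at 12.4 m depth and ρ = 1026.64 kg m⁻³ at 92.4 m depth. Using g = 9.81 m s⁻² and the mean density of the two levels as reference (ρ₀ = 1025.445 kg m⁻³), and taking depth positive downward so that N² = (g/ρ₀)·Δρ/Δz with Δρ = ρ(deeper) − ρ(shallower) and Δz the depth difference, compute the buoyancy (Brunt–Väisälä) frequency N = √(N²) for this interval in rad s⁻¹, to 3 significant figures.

0.0169 rad s⁻¹

Δρ = 1026.64 − 1024.25 = 2.39 kg m⁻³ over Δz = 92.4 − 12.4 = 80 m.
N² = (9.81/1025.445) × (2.39/80) = 2.8580 × 10⁻⁴ s⁻².
N = √(2.8580 × 10⁻⁴) = 0.016906 rad s⁻¹ ≈ 0.0169 rad s⁻¹.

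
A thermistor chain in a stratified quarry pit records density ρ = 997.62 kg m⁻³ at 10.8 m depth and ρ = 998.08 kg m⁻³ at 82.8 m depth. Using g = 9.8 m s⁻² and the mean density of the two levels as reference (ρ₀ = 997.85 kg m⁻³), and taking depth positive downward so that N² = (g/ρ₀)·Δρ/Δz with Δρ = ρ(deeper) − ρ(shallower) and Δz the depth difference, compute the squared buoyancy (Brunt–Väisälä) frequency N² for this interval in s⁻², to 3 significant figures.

Δρ = 998.08 − 997.62 = 0.46 kg m⁻³ over Δz = 82.8 − 10.8 = 72 m.
N² = (9.8/997.85) × (0.46/72) = 6.2746 × 10⁻⁵ s⁻² ≈ 6.27 × 10⁻⁵ s⁻².

6.27 × 10⁻⁵ s⁻²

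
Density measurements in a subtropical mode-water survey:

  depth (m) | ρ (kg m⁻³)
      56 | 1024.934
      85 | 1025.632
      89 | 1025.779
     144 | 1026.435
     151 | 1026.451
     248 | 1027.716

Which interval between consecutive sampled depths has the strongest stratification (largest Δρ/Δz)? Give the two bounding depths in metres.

Compute the density gradient over each adjacent pair:
  56–85 m: Δρ/Δz = 0.698/29 = 0.024 kg m⁻⁴
  85–89 m: Δρ/Δz = 0.147/4 = 0.037 kg m⁻⁴
  89–144 m: Δρ/Δz = 0.656/55 = 0.012 kg m⁻⁴
  144–151 m: Δρ/Δz = 0.016/7 = 2.3 × 10⁻³ kg m⁻⁴
  151–248 m: Δρ/Δz = 1.265/97 = 0.013 kg m⁻⁴
The largest gradient is in the 85–89 m interval — the pycnocline.

85–89 m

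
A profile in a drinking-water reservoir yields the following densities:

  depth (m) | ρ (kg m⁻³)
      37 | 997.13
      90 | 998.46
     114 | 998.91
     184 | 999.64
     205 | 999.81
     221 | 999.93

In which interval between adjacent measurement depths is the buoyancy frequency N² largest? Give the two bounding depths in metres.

Compute the density gradient over each adjacent pair:
  37–90 m: Δρ/Δz = 1.33/53 = 0.025 kg m⁻⁴
  90–114 m: Δρ/Δz = 0.45/24 = 0.019 kg m⁻⁴
  114–184 m: Δρ/Δz = 0.73/70 = 0.010 kg m⁻⁴
  184–205 m: Δρ/Δz = 0.17/21 = 8.1 × 10⁻³ kg m⁻⁴
  205–221 m: Δρ/Δz = 0.12/16 = 7.5 × 10⁻³ kg m⁻⁴
The largest gradient is in the 37–90 m interval — the pycnocline.

37–90 m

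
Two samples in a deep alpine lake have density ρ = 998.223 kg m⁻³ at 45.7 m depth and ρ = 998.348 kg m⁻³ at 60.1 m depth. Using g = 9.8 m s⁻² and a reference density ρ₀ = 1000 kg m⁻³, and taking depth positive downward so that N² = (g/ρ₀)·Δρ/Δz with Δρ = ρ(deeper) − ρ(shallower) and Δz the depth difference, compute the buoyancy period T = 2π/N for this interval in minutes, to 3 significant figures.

Δρ = 998.348 − 998.223 = 0.125 kg m⁻³ over Δz = 60.1 − 45.7 = 14.4 m.
N² = (9.8/1000) × (0.125/14.4) = 8.5069 × 10⁻⁵ s⁻².
N = √(8.5069 × 10⁻⁵) = 9.2233 × 10⁻³ rad s⁻¹, so T = 2π/N = 681.23 s = 11.354 min ≈ 11.4 min.

11.4 min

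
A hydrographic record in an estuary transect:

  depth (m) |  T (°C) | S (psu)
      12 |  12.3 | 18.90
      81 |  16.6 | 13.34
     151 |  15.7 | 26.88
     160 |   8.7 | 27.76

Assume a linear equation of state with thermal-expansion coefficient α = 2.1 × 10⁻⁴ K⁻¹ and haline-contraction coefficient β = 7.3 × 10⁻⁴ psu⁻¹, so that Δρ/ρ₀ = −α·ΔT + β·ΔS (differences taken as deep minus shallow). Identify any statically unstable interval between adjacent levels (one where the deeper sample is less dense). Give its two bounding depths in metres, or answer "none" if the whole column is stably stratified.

12–81 m

Evaluate Δρ/ρ₀ = −αΔT + βΔS across each adjacent pair:
  12–81 m: −αΔT+βΔS = −(2.1 × 10⁻⁴)(+4.3)+(7.3 × 10⁻⁴)(-5.56) = -5.0 × 10⁻³ → UNSTABLE
  81–151 m: −αΔT+βΔS = −(2.1 × 10⁻⁴)(-0.9)+(7.3 × 10⁻⁴)(+13.54) = 0.010 → stable
  151–160 m: −αΔT+βΔS = −(2.1 × 10⁻⁴)(-7.0)+(7.3 × 10⁻⁴)(+0.88) = 2.1 × 10⁻³ → stable
The 12–81 m interval has Δρ < 0: lighter water underlies denser water.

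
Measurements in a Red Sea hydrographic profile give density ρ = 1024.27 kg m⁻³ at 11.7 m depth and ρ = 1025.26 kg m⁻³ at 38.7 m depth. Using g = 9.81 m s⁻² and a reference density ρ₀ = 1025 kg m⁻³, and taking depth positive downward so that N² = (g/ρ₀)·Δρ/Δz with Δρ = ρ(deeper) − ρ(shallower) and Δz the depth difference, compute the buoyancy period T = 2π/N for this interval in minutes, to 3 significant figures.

5.59 min

Δρ = 1025.26 − 1024.27 = 0.99 kg m⁻³ over Δz = 38.7 − 11.7 = 27 m.
N² = (9.81/1025) × (0.99/27) = 3.5093 × 10⁻⁴ s⁻².
N = √(3.5093 × 10⁻⁴) = 0.018733 rad s⁻¹, so T = 2π/N = 335.41 s = 5.5902 min ≈ 5.59 min.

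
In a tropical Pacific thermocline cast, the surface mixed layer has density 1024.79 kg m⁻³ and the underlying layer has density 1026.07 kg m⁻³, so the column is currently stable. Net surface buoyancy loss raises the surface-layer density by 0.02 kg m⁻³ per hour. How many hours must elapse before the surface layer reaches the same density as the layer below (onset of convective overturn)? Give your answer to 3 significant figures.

Density deficit of the surface layer: 1026.07 − 1024.79 = 1.28 kg m⁻³.
Required change = 1.28 / 0.02 = 64.0 hours.

64.0 hours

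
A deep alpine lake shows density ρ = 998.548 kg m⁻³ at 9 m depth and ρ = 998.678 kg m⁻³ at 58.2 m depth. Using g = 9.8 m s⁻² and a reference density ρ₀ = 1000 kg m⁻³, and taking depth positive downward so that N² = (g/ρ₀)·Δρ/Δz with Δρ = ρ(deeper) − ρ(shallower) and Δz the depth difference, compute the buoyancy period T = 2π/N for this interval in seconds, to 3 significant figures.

Δρ = 998.678 − 998.548 = 0.130 kg m⁻³ over Δz = 58.2 − 9 = 49.2 m.
N² = (9.8/1000) × (0.130/49.2) = 2.5894 × 10⁻⁵ s⁻².
N = √(2.5894 × 10⁻⁵) = 5.0886 × 10⁻³ rad s⁻¹, so T = 2π/N = 1.2348 × 10³ s ≈ 1.23 × 10³ s.

1.23 × 10³ s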